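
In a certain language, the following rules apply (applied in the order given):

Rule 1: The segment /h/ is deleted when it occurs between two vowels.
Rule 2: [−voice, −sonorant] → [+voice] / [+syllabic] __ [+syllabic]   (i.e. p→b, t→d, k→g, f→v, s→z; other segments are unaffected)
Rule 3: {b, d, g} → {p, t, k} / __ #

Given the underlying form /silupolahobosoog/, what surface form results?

silubolaobozook

Rule 1 (intervocalic h-deletion): /h/ occurs between vowels /a/ and /o/, so it deletes. /silupolahobosoog/ → silupolaobosoog.
Rule 2 (intervocalic voicing): /p/ is a voiceless obstruent between vowels /u/ and /o/, so it voices to [b]. /s/ is a voiceless obstruent between vowels /o/ and /o/, so it voices to [z]. /silupolaobosoog/ → silubolaobozoog.
Rule 3 (final devoicing): /g/ is a voiced stop in word-final position, so it devoices to [k]. /silubolaobozoog/ → silubolaobozook.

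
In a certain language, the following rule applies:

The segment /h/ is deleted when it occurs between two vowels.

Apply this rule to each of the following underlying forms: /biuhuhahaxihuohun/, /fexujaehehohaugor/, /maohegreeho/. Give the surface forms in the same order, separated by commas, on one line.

biuuaaxiuoun, fexujaeeoaugor, maoegreeo

/biuhuhahaxihuohun/: /h/ occurs between vowels /u/ and /u/, so it deletes. /h/ occurs between vowels /u/ and /a/, so it deletes. /h/ occurs between vowels /a/ and /a/, so it deletes. /h/ occurs between vowels /i/ and /u/, so it deletes. /h/ occurs between vowels /o/ and /u/, so it deletes. → [biuuaaxiuoun].
/fexujaehehohaugor/: /h/ occurs between vowels /e/ and /e/, so it deletes. /h/ occurs between vowels /e/ and /o/, so it deletes. /h/ occurs between vowels /o/ and /a/, so it deletes. → [fexujaeeoaugor].
/maohegreeho/: /h/ occurs between vowels /o/ and /e/, so it deletes. /h/ occurs between vowels /e/ and /o/, so it deletes. → [maoegreeo].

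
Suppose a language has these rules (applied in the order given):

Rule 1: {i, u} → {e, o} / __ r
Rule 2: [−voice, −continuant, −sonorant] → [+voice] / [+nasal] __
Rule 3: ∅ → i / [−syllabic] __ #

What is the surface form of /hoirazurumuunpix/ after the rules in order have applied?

hoerazorumuunbixi

Rule 1 (pre-rhotic lowering): /i/ is a high vowel immediately before /r/, so it lowers to [e]. /u/ is a high vowel immediately before /r/, so it lowers to [o]. /hoirazurumuunpix/ → hoerazorumuunpix.
Rule 2 (post-nasal voicing): /p/ is a voiceless stop immediately after the nasal /n/, so it voices to [b]. /hoerazorumuunpix/ → hoerazorumuunbix.
Rule 3 (final i-epenthesis): the form ends in the consonant /x/, so [i] is inserted word-finally. /hoerazorumuunbix/ → hoerazorumuunbixi.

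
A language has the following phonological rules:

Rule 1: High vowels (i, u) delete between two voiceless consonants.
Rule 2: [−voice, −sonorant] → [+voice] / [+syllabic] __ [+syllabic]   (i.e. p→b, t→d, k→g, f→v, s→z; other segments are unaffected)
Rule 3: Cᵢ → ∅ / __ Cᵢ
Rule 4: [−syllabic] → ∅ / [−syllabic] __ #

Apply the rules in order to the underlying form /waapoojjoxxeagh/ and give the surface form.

Rule 1 (high vowel syncope): no segment meets the environment; /waapoojjoxxeagh/ is unchanged.
Rule 2 (intervocalic voicing): /p/ is a voiceless obstruent between vowels /a/ and /o/, so it voices to [b]. /waapoojjoxxeagh/ → waaboojjoxxeagh.
Rule 3 (degemination): /jj/ is a geminate; the first /j/ deletes. /xx/ is a geminate; the first /x/ deletes. /waaboojjoxxeagh/ → waaboojoxeagh.
Rule 4 (final cluster simplification): /h/ is the second consonant of a word-final cluster /gh/, so it deletes. /waaboojoxeagh/ → waaboojoxeag.

waaboojoxeag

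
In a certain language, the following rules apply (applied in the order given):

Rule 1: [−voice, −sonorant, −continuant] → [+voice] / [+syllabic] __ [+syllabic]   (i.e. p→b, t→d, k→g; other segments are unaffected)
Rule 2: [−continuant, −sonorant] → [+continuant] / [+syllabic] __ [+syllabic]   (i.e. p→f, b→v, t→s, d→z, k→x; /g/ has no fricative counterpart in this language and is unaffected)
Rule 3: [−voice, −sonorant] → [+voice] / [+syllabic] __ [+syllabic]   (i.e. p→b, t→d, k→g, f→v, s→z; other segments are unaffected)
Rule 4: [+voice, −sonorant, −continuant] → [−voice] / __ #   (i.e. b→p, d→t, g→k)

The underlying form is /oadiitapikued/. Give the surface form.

oaziizaviguet

Rule 1 (intervocalic voicing): /t/ is a voiceless stop between vowels /i/ and /a/, so it voices to [d]. /p/ is a voiceless stop between vowels /a/ and /i/, so it voices to [b]. /k/ is a voiceless stop between vowels /i/ and /u/, so it voices to [g]. /oadiitapikued/ → oadiidabigued.
Rule 2 (intervocalic spirantization): /d/ is a stop between vowels /a/ and /i/, so it spirantizes to the fricative [z]. /d/ is a stop between vowels /i/ and /a/, so it spirantizes to the fricative [z]. /b/ is a stop between vowels /a/ and /i/, so it spirantizes to the fricative [v]. /oadiidabigued/ → oaziizavigued.
Rule 3 (intervocalic voicing): no segment meets the environment; /oaziizavigued/ is unchanged.
Rule 4 (final devoicing): /d/ is a voiced stop in word-final position, so it devoices to [t]. /oaziizavigued/ → oaziizaviguet.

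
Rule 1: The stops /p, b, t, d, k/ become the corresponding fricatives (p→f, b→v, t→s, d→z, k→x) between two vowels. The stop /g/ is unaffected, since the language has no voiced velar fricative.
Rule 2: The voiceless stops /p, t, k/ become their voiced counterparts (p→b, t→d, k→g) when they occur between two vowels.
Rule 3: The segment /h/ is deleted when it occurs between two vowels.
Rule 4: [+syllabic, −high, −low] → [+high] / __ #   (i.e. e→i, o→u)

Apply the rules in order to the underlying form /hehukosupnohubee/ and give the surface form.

heuxosupnouvei

Rule 1 (intervocalic spirantization): /k/ is a stop between vowels /u/ and /o/, so it spirantizes to the fricative [x]. /b/ is a stop between vowels /u/ and /e/, so it spirantizes to the fricative [v]. /hehukosupnohubee/ → hehuxosupnohuvee.
Rule 2 (intervocalic voicing): no segment meets the environment; /hehuxosupnohuvee/ is unchanged.
Rule 3 (intervocalic h-deletion): /h/ occurs between vowels /e/ and /u/, so it deletes. /h/ occurs between vowels /o/ and /u/, so it deletes. /hehuxosupnohuvee/ → heuxosupnouvee.
Rule 4 (final vowel raising): /e/ is a mid vowel in word-final position, so it raises to [i]. /heuxosupnouvee/ → heuxosupnouvei.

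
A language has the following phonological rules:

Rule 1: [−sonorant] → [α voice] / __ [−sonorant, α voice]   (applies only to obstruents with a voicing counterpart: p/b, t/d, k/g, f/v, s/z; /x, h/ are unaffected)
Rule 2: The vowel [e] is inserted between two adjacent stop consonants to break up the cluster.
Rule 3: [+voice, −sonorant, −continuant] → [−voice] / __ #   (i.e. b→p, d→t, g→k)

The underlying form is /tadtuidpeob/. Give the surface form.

tatetuitepeop

Rule 1 (regressive voicing assimilation): /d/ precedes the voiceless obstruent /t/, so it devoices to [t] by assimilation. /d/ precedes the voiceless obstruent /p/, so it devoices to [t] by assimilation. /tadtuidpeob/ → tattuitpeob.
Rule 2 (stop-cluster e-epenthesis): /t/ and /t/ form a stop–stop cluster, so [e] is inserted between them. /t/ and /p/ form a stop–stop cluster, so [e] is inserted between them. /tattuitpeob/ → tatetuitepeob.
Rule 3 (final devoicing): /b/ is a voiced stop in word-final position, so it devoices to [p]. /tatetuitepeob/ → tatetuitepeop.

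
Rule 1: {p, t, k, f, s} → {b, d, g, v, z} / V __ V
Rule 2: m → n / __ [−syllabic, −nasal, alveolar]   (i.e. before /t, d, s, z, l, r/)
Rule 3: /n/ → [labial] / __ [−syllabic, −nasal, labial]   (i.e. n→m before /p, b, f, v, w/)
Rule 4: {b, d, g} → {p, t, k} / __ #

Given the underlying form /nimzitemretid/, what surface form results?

ninzidenredit

Rule 1 (intervocalic voicing): /t/ is a voiceless obstruent between vowels /i/ and /e/, so it voices to [d]. /t/ is a voiceless obstruent between vowels /e/ and /i/, so it voices to [d]. /nimzitemretid/ → nimzidemredid.
Rule 2 (nasal place assimilation): /m/ precedes the alveolar consonant /z/, so it assimilates in place to [n]. /m/ precedes the alveolar consonant /r/, so it assimilates in place to [n]. /nimzidemredid/ → ninzidenredid.
Rule 3 (nasal place assimilation): no segment meets the environment; /ninzidenredid/ is unchanged.
Rule 4 (final devoicing): /d/ is a voiced stop in word-final position, so it devoices to [t]. /ninzidenredid/ → ninzidenredit.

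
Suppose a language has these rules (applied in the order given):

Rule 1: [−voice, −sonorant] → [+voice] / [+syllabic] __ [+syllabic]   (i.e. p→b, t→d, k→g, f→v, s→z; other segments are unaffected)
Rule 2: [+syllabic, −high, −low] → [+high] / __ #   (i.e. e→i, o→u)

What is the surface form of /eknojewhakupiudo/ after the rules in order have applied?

Rule 1 (intervocalic voicing): /k/ is a voiceless obstruent between vowels /a/ and /u/, so it voices to [g]. /p/ is a voiceless obstruent between vowels /u/ and /i/, so it voices to [b]. /eknojewhakupiudo/ → eknojewhagubiudo.
Rule 2 (final vowel raising): /o/ is a mid vowel in word-final position, so it raises to [u]. /eknojewhagubiudo/ → eknojewhagubiudu.

eknojewhagubiudu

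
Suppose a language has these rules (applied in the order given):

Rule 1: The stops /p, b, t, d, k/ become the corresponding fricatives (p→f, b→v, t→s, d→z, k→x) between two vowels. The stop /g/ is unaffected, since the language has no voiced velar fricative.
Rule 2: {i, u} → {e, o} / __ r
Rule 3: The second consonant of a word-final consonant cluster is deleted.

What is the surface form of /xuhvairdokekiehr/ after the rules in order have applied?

Rule 1 (intervocalic spirantization): /k/ is a stop between vowels /o/ and /e/, so it spirantizes to the fricative [x]. /k/ is a stop between vowels /e/ and /i/, so it spirantizes to the fricative [x]. /xuhvairdokekiehr/ → xuhvairdoxexiehr.
Rule 2 (pre-rhotic lowering): /i/ is a high vowel immediately before /r/, so it lowers to [e]. /xuhvairdoxexiehr/ → xuhvaerdoxexiehr.
Rule 3 (final cluster simplification): /r/ is the second consonant of a word-final cluster /hr/, so it deletes. /xuhvaerdoxexiehr/ → xuhvaerdoxexieh.

xuhvaerdoxexieh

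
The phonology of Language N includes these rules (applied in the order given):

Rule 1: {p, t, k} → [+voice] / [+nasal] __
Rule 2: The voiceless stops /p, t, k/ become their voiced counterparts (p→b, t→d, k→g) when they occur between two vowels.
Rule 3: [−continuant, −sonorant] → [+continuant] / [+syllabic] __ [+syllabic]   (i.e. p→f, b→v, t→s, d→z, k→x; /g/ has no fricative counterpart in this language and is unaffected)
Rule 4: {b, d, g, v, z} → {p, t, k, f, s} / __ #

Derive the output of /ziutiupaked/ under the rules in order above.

Rule 1 (post-nasal voicing): no segment meets the environment; /ziutiupaked/ is unchanged.
Rule 2 (intervocalic voicing): /t/ is a voiceless stop between vowels /u/ and /i/, so it voices to [d]. /p/ is a voiceless stop between vowels /u/ and /a/, so it voices to [b]. /k/ is a voiceless stop between vowels /a/ and /e/, so it voices to [g]. /ziutiupaked/ → ziudiubaged.
Rule 3 (intervocalic spirantization): /d/ is a stop between vowels /u/ and /i/, so it spirantizes to the fricative [z]. /b/ is a stop between vowels /u/ and /a/, so it spirantizes to the fricative [v]. /ziudiubaged/ → ziuziuvaged.
Rule 4 (final devoicing): /d/ is a voiced obstruent in word-final position, so it devoices to [t]. /ziuziuvaged/ → ziuziuvaget.

ziuziuvaget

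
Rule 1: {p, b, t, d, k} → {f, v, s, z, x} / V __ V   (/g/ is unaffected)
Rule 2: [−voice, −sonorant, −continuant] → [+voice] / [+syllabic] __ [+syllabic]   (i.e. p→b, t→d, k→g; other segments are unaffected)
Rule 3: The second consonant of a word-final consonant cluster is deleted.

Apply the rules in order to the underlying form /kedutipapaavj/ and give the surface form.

Rule 1 (intervocalic spirantization): /d/ is a stop between vowels /e/ and /u/, so it spirantizes to the fricative [z]. /t/ is a stop between vowels /u/ and /i/, so it spirantizes to the fricative [s]. /p/ is a stop between vowels /i/ and /a/, so it spirantizes to the fricative [f]. /p/ is a stop between vowels /a/ and /a/, so it spirantizes to the fricative [f]. /kedutipapaavj/ → kezusifafaavj.
Rule 2 (intervocalic voicing): no segment meets the environment; /kezusifafaavj/ is unchanged.
Rule 3 (final cluster simplification): /j/ is the second consonant of a word-final cluster /vj/, so it deletes. /kezusifafaavj/ → kezusifafaav.

kezusifafaav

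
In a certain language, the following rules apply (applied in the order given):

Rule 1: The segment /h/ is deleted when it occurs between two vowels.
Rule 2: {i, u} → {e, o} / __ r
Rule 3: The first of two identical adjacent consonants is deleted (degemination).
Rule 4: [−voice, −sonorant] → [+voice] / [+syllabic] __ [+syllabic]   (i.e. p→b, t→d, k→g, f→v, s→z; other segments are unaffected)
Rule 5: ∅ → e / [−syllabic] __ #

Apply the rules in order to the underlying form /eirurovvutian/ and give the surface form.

eerorovudiane

Rule 1 (intervocalic h-deletion): no segment meets the environment; /eirurovvutian/ is unchanged.
Rule 2 (pre-rhotic lowering): /i/ is a high vowel immediately before /r/, so it lowers to [e]. /u/ is a high vowel immediately before /r/, so it lowers to [o]. /eirurovvutian/ → eerorovvutian.
Rule 3 (degemination): /vv/ is a geminate; the first /v/ deletes. /eerorovvutian/ → eerorovutian.
Rule 4 (intervocalic voicing): /t/ is a voiceless obstruent between vowels /u/ and /i/, so it voices to [d]. /eerorovutian/ → eerorovudian.
Rule 5 (final e-epenthesis): the form ends in the consonant /n/, so [e] is inserted word-finally. /eerorovudian/ → eerorovudiane.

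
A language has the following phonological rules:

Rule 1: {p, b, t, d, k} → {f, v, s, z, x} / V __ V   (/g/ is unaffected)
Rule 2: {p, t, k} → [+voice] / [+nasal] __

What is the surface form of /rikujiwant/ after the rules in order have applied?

Rule 1 (intervocalic spirantization): /k/ is a stop between vowels /i/ and /u/, so it spirantizes to the fricative [x]. /rikujiwant/ → rixujiwant.
Rule 2 (post-nasal voicing): /t/ is a voiceless stop immediately after the nasal /n/, so it voices to [d]. /rixujiwant/ → rixujiwand.

rixujiwand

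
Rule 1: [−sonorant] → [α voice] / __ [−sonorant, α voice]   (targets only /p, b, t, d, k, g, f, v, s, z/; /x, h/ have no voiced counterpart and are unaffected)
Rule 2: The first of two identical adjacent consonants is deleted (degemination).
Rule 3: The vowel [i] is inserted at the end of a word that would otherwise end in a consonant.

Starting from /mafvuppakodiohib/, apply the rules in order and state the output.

mavupakodiohibi

Rule 1 (regressive voicing assimilation): /f/ precedes the voiced obstruent /v/, so it voices to [v] by assimilation. /mafvuppakodiohib/ → mavvuppakodiohib.
Rule 2 (degemination): /vv/ is a geminate; the first /v/ deletes. /pp/ is a geminate; the first /p/ deletes. /mavvuppakodiohib/ → mavupakodiohib.
Rule 3 (final i-epenthesis): the form ends in the consonant /b/, so [i] is inserted word-finally. /mavupakodiohib/ → mavupakodiohibi.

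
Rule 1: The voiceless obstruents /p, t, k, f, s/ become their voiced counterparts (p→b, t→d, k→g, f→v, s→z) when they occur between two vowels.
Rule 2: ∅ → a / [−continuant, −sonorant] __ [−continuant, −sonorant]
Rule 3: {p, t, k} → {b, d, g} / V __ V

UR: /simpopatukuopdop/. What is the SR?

simpobaduguobadop

Rule 1 (intervocalic voicing): /p/ is a voiceless obstruent between vowels /o/ and /a/, so it voices to [b]. /t/ is a voiceless obstruent between vowels /a/ and /u/, so it voices to [d]. /k/ is a voiceless obstruent between vowels /u/ and /u/, so it voices to [g]. /simpopatukuopdop/ → simpobaduguopdop.
Rule 2 (stop-cluster a-epenthesis): /p/ and /d/ form a stop–stop cluster, so [a] is inserted between them. /simpobaduguopdop/ → simpobaduguopadop.
Rule 3 (intervocalic voicing): /p/ is a voiceless stop between vowels /o/ and /a/, so it voices to [b]. /simpobaduguopadop/ → simpobaduguobadop.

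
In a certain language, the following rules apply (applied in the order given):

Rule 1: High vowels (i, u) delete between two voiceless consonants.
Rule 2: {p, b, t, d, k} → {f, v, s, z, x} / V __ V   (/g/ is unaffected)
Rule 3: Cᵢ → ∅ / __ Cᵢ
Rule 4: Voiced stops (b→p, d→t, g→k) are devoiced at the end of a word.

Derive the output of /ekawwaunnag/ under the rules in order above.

Rule 1 (high vowel syncope): no segment meets the environment; /ekawwaunnag/ is unchanged.
Rule 2 (intervocalic spirantization): /k/ is a stop between vowels /e/ and /a/, so it spirantizes to the fricative [x]. /ekawwaunnag/ → exawwaunnag.
Rule 3 (degemination): /ww/ is a geminate; the first /w/ deletes. /nn/ is a geminate; the first /n/ deletes. /exawwaunnag/ → exawaunag.
Rule 4 (final devoicing): /g/ is a voiced stop in word-final position, so it devoices to [k]. /exawaunag/ → exawaunak.

exawaunak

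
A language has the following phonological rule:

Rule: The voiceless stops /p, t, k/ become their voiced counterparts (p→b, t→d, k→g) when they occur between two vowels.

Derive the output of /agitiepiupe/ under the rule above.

/t/ is a voiceless stop between vowels /i/ and /i/, so it voices to [d].
/p/ is a voiceless stop between vowels /e/ and /i/, so it voices to [b].
/p/ is a voiceless stop between vowels /u/ and /e/, so it voices to [b].
Surface form: [agidiebiube].

agidiebiube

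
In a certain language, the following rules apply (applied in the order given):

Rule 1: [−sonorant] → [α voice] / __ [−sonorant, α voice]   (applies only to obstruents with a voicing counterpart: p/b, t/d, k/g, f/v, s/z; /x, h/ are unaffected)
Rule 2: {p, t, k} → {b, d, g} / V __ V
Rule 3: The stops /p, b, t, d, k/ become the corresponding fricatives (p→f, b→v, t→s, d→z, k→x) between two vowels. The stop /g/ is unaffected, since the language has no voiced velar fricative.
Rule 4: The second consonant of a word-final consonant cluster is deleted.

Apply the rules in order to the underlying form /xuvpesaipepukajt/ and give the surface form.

xufpesaivevugaj

Rule 1 (regressive voicing assimilation): /v/ precedes the voiceless obstruent /p/, so it devoices to [f] by assimilation. /xuvpesaipepukajt/ → xufpesaipepukajt.
Rule 2 (intervocalic voicing): /p/ is a voiceless stop between vowels /i/ and /e/, so it voices to [b]. /p/ is a voiceless stop between vowels /e/ and /u/, so it voices to [b]. /k/ is a voiceless stop between vowels /u/ and /a/, so it voices to [g]. /xufpesaipepukajt/ → xufpesaibebugajt.
Rule 3 (intervocalic spirantization): /b/ is a stop between vowels /i/ and /e/, so it spirantizes to the fricative [v]. /b/ is a stop between vowels /e/ and /u/, so it spirantizes to the fricative [v]. /xufpesaibebugajt/ → xufpesaivevugajt.
Rule 4 (final cluster simplification): /t/ is the second consonant of a word-final cluster /jt/, so it deletes. /xufpesaivevugajt/ → xufpesaivevugaj.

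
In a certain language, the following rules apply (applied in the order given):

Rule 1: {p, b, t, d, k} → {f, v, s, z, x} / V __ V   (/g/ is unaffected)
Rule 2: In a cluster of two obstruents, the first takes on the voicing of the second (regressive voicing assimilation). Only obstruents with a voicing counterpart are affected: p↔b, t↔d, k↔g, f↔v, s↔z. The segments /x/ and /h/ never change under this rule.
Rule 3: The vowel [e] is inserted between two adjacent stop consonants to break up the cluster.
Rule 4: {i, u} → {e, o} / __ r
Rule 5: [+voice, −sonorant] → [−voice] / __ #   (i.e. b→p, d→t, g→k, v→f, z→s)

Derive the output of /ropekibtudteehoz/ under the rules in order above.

rofexipetuteteehos

Rule 1 (intervocalic spirantization): /p/ is a stop between vowels /o/ and /e/, so it spirantizes to the fricative [f]. /k/ is a stop between vowels /e/ and /i/, so it spirantizes to the fricative [x]. /ropekibtudteehoz/ → rofexibtudteehoz.
Rule 2 (regressive voicing assimilation): /b/ precedes the voiceless obstruent /t/, so it devoices to [p] by assimilation. /d/ precedes the voiceless obstruent /t/, so it devoices to [t] by assimilation. /rofexibtudteehoz/ → rofexiptutteehoz.
Rule 3 (stop-cluster e-epenthesis): /p/ and /t/ form a stop–stop cluster, so [e] is inserted between them. /t/ and /t/ form a stop–stop cluster, so [e] is inserted between them. /rofexiptutteehoz/ → rofexipetuteteehoz.
Rule 4 (pre-rhotic lowering): no segment meets the environment; /rofexipetuteteehoz/ is unchanged.
Rule 5 (final devoicing): /z/ is a voiced obstruent in word-final position, so it devoices to [s]. /rofexipetuteteehoz/ → rofexipetuteteehos.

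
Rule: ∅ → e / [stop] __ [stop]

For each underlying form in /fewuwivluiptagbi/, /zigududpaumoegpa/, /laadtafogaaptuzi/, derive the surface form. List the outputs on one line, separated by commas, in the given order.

fewuwivluipetagebi, zigududepaumoegepa, laadetafogaapetuzi

/fewuwivluiptagbi/: /p/ and /t/ form a stop–stop cluster, so [e] is inserted between them. /g/ and /b/ form a stop–stop cluster, so [e] is inserted between them. → [fewuwivluipetagebi].
/zigududpaumoegpa/: /d/ and /p/ form a stop–stop cluster, so [e] is inserted between them. /g/ and /p/ form a stop–stop cluster, so [e] is inserted between them. → [zigududepaumoegepa].
/laadtafogaaptuzi/: /d/ and /t/ form a stop–stop cluster, so [e] is inserted between them. /p/ and /t/ form a stop–stop cluster, so [e] is inserted between them. → [laadetafogaapetuzi].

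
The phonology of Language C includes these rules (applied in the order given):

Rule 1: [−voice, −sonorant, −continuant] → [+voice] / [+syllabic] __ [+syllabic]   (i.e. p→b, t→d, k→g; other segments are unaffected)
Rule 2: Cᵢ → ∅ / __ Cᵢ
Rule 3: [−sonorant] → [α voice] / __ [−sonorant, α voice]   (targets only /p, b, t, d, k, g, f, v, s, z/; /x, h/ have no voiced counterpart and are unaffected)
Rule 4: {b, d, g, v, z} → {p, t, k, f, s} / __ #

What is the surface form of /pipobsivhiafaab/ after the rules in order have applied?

Rule 1 (intervocalic voicing): /p/ is a voiceless stop between vowels /i/ and /o/, so it voices to [b]. /pipobsivhiafaab/ → pibobsivhiafaab.
Rule 2 (degemination): no segment meets the environment; /pibobsivhiafaab/ is unchanged.
Rule 3 (regressive voicing assimilation): /b/ precedes the voiceless obstruent /s/, so it devoices to [p] by assimilation. /v/ precedes the voiceless obstruent /h/, so it devoices to [f] by assimilation. /pibobsivhiafaab/ → pibopsifhiafaab.
Rule 4 (final devoicing): /b/ is a voiced obstruent in word-final position, so it devoices to [p]. /pibopsifhiafaab/ → pibopsifhiafaap.

pibopsifhiafaap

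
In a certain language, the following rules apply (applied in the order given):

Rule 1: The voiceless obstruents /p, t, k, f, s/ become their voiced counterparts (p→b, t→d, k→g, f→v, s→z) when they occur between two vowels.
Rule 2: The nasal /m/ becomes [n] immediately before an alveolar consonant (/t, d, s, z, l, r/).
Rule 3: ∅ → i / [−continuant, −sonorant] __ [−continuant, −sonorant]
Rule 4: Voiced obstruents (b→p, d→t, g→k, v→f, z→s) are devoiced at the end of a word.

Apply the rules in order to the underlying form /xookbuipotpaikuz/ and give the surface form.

Rule 1 (intervocalic voicing): /p/ is a voiceless obstruent between vowels /i/ and /o/, so it voices to [b]. /k/ is a voiceless obstruent between vowels /i/ and /u/, so it voices to [g]. /xookbuipotpaikuz/ → xookbuibotpaiguz.
Rule 2 (nasal place assimilation): no segment meets the environment; /xookbuibotpaiguz/ is unchanged.
Rule 3 (stop-cluster i-epenthesis): /k/ and /b/ form a stop–stop cluster, so [i] is inserted between them. /t/ and /p/ form a stop–stop cluster, so [i] is inserted between them. /xookbuibotpaiguz/ → xookibuibotipaiguz.
Rule 4 (final devoicing): /z/ is a voiced obstruent in word-final position, so it devoices to [s]. /xookibuibotipaiguz/ → xookibuibotipaigus.

xookibuibotipaigus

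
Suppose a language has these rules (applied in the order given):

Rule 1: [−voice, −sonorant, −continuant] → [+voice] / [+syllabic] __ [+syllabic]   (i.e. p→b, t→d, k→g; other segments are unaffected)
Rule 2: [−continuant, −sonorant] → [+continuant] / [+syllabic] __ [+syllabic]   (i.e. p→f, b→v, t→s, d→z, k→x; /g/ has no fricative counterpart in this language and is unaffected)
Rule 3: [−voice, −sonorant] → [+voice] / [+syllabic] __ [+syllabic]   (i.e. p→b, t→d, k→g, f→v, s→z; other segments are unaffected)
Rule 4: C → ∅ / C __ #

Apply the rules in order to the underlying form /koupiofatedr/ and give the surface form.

kouviovazed

Rule 1 (intervocalic voicing): /p/ is a voiceless stop between vowels /u/ and /i/, so it voices to [b]. /t/ is a voiceless stop between vowels /a/ and /e/, so it voices to [d]. /koupiofatedr/ → koubiofadedr.
Rule 2 (intervocalic spirantization): /b/ is a stop between vowels /u/ and /i/, so it spirantizes to the fricative [v]. /d/ is a stop between vowels /a/ and /e/, so it spirantizes to the fricative [z]. /koubiofadedr/ → kouviofazedr.
Rule 3 (intervocalic voicing): /f/ is a voiceless obstruent between vowels /o/ and /a/, so it voices to [v]. /kouviofazedr/ → kouviovazedr.
Rule 4 (final cluster simplification): /r/ is the second consonant of a word-final cluster /dr/, so it deletes. /kouviovazedr/ → kouviovazed.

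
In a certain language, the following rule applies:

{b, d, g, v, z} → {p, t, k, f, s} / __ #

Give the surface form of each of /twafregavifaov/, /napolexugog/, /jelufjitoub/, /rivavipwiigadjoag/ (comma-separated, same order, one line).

/twafregavifaov/: /v/ is a voiced obstruent in word-final position, so it devoices to [f]. → [twafregavifaof].
/napolexugog/: /g/ is a voiced obstruent in word-final position, so it devoices to [k]. → [napolexugok].
/jelufjitoub/: /b/ is a voiced obstruent in word-final position, so it devoices to [p]. → [jelufjitoup].
/rivavipwiigadjoag/: /g/ is a voiced obstruent in word-final position, so it devoices to [k]. → [rivavipwiigadjoak].

twafregavifaof, napolexugok, jelufjitoup, rivavipwiigadjoak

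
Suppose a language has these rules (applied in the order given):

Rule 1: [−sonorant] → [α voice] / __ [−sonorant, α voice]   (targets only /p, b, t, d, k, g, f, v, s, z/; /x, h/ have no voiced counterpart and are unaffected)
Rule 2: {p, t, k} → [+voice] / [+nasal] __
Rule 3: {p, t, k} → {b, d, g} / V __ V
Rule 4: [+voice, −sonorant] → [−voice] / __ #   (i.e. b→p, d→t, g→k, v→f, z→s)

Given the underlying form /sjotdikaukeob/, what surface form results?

Rule 1 (regressive voicing assimilation): /t/ precedes the voiced obstruent /d/, so it voices to [d] by assimilation. /sjotdikaukeob/ → sjoddikaukeob.
Rule 2 (post-nasal voicing): no segment meets the environment; /sjoddikaukeob/ is unchanged.
Rule 3 (intervocalic voicing): /k/ is a voiceless stop between vowels /i/ and /a/, so it voices to [g]. /k/ is a voiceless stop between vowels /u/ and /e/, so it voices to [g]. /sjoddikaukeob/ → sjoddigaugeob.
Rule 4 (final devoicing): /b/ is a voiced obstruent in word-final position, so it devoices to [p]. /sjoddigaugeob/ → sjoddigaugeop.

sjoddigaugeop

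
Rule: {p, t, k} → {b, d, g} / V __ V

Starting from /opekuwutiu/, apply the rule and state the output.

obeguwudiu

/p/ is a voiceless stop between vowels /o/ and /e/, so it voices to [b].
/k/ is a voiceless stop between vowels /e/ and /u/, so it voices to [g].
/t/ is a voiceless stop between vowels /u/ and /i/, so it voices to [d].
Surface form: [obeguwudiu].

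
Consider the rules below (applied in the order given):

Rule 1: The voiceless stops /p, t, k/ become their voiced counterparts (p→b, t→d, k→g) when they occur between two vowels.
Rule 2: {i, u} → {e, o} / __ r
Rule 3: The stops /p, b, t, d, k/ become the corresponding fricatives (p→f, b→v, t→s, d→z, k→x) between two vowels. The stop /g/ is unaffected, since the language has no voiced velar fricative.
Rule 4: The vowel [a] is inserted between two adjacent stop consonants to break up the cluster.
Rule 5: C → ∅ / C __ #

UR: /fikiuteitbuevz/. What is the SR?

figiuzeitabuev

Rule 1 (intervocalic voicing): /k/ is a voiceless stop between vowels /i/ and /i/, so it voices to [g]. /t/ is a voiceless stop between vowels /u/ and /e/, so it voices to [d]. /fikiuteitbuevz/ → figiudeitbuevz.
Rule 2 (pre-rhotic lowering): no segment meets the environment; /figiudeitbuevz/ is unchanged.
Rule 3 (intervocalic spirantization): /d/ is a stop between vowels /u/ and /e/, so it spirantizes to the fricative [z]. /figiudeitbuevz/ → figiuzeitbuevz.
Rule 4 (stop-cluster a-epenthesis): /t/ and /b/ form a stop–stop cluster, so [a] is inserted between them. /figiuzeitbuevz/ → figiuzeitabuevz.
Rule 5 (final cluster simplification): /z/ is the second consonant of a word-final cluster /vz/, so it deletes. /figiuzeitabuevz/ → figiuzeitabuev.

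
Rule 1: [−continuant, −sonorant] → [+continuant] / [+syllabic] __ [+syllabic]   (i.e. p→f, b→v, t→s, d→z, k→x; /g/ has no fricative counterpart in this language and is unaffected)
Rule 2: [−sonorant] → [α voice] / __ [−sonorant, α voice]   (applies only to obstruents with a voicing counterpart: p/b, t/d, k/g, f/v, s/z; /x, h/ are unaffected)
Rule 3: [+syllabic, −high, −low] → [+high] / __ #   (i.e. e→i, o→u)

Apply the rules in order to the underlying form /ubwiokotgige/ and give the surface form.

Rule 1 (intervocalic spirantization): /k/ is a stop between vowels /o/ and /o/, so it spirantizes to the fricative [x]. /ubwiokotgige/ → ubwioxotgige.
Rule 2 (regressive voicing assimilation): /t/ precedes the voiced obstruent /g/, so it voices to [d] by assimilation. /ubwioxotgige/ → ubwioxodgige.
Rule 3 (final vowel raising): /e/ is a mid vowel in word-final position, so it raises to [i]. /ubwioxodgige/ → ubwioxodgigi.

ubwioxodgigi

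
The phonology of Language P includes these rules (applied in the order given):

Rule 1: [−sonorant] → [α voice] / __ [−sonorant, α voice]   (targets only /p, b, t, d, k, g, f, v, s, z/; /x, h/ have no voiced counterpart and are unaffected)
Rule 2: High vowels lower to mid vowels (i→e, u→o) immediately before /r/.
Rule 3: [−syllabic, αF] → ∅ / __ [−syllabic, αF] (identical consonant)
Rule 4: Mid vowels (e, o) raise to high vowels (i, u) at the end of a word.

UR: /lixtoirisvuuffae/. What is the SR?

Rule 1 (regressive voicing assimilation): /s/ precedes the voiced obstruent /v/, so it voices to [z] by assimilation. /lixtoirisvuuffae/ → lixtoirizvuuffae.
Rule 2 (pre-rhotic lowering): /i/ is a high vowel immediately before /r/, so it lowers to [e]. /lixtoirizvuuffae/ → lixtoerizvuuffae.
Rule 3 (degemination): /ff/ is a geminate; the first /f/ deletes. /lixtoerizvuuffae/ → lixtoerizvuufae.
Rule 4 (final vowel raising): /e/ is a mid vowel in word-final position, so it raises to [i]. /lixtoerizvuufae/ → lixtoerizvuufai.

lixtoerizvuufai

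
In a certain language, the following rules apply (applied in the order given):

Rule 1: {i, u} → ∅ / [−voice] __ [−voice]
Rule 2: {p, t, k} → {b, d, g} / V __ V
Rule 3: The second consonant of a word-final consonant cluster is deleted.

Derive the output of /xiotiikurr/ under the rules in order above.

xiodiigur

Rule 1 (high vowel syncope): no segment meets the environment; /xiotiikurr/ is unchanged.
Rule 2 (intervocalic voicing): /t/ is a voiceless stop between vowels /o/ and /i/, so it voices to [d]. /k/ is a voiceless stop between vowels /i/ and /u/, so it voices to [g]. /xiotiikurr/ → xiodiigurr.
Rule 3 (final cluster simplification): /r/ is the second consonant of a word-final cluster /rr/, so it deletes. /xiodiigurr/ → xiodiigur.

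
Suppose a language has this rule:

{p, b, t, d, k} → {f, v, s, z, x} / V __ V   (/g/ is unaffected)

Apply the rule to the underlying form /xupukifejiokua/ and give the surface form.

xufuxifejioxua

/p/ is a stop between vowels /u/ and /u/, so it spirantizes to the fricative [f].
/k/ is a stop between vowels /u/ and /i/, so it spirantizes to the fricative [x].
/k/ is a stop between vowels /o/ and /u/, so it spirantizes to the fricative [x].
Surface form: [xufuxifejioxua].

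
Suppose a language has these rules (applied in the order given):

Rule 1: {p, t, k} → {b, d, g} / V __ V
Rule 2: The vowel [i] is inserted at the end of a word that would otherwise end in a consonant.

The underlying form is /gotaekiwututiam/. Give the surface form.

godaegiwududiami

Rule 1 (intervocalic voicing): /t/ is a voiceless stop between vowels /o/ and /a/, so it voices to [d]. /k/ is a voiceless stop between vowels /e/ and /i/, so it voices to [g]. /t/ is a voiceless stop between vowels /u/ and /u/, so it voices to [d]. /t/ is a voiceless stop between vowels /u/ and /i/, so it voices to [d]. /gotaekiwututiam/ → godaegiwududiam.
Rule 2 (final i-epenthesis): the form ends in the consonant /m/, so [i] is inserted word-finally. /godaegiwududiam/ → godaegiwududiami.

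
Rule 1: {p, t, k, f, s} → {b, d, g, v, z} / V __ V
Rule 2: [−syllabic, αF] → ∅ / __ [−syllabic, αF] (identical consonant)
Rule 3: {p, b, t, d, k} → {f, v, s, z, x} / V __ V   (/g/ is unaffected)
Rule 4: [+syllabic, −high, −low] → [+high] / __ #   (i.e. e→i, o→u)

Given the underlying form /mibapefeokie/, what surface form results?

mivaveveogii

Rule 1 (intervocalic voicing): /p/ is a voiceless obstruent between vowels /a/ and /e/, so it voices to [b]. /f/ is a voiceless obstruent between vowels /e/ and /e/, so it voices to [v]. /k/ is a voiceless obstruent between vowels /o/ and /i/, so it voices to [g]. /mibapefeokie/ → mibabeveogie.
Rule 2 (degemination): no segment meets the environment; /mibabeveogie/ is unchanged.
Rule 3 (intervocalic spirantization): /b/ is a stop between vowels /i/ and /a/, so it spirantizes to the fricative [v]. /b/ is a stop between vowels /a/ and /e/, so it spirantizes to the fricative [v]. /mibabeveogie/ → mivaveveogie.
Rule 4 (final vowel raising): /e/ is a mid vowel in word-final position, so it raises to [i]. /mivaveveogie/ → mivaveveogii.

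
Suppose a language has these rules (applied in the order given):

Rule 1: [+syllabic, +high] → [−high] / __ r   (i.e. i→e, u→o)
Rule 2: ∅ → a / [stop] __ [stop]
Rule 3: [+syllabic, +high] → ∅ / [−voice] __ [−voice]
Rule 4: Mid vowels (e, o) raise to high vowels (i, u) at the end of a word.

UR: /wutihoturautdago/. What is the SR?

wuthotorautadagu

Rule 1 (pre-rhotic lowering): /u/ is a high vowel immediately before /r/, so it lowers to [o]. /wutihoturautdago/ → wutihotorautdago.
Rule 2 (stop-cluster a-epenthesis): /t/ and /d/ form a stop–stop cluster, so [a] is inserted between them. /wutihotorautdago/ → wutihotorautadago.
Rule 3 (high vowel syncope): /i/ is a high vowel flanked by voiceless consonants /t/ and /h/, so it deletes. /wutihotorautadago/ → wuthotorautadago.
Rule 4 (final vowel raising): /o/ is a mid vowel in word-final position, so it raises to [u]. /wuthotorautadago/ → wuthotorautadagu.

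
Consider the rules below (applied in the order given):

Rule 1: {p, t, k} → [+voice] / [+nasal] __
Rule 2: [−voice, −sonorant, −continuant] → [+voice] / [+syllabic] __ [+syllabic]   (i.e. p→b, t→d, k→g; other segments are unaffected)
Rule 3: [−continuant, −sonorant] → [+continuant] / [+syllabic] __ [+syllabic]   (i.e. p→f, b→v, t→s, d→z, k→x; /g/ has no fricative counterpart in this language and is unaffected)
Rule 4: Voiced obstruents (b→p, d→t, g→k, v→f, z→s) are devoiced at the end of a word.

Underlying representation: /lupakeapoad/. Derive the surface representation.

Rule 1 (post-nasal voicing): no segment meets the environment; /lupakeapoad/ is unchanged.
Rule 2 (intervocalic voicing): /p/ is a voiceless stop between vowels /u/ and /a/, so it voices to [b]. /k/ is a voiceless stop between vowels /a/ and /e/, so it voices to [g]. /p/ is a voiceless stop between vowels /a/ and /o/, so it voices to [b]. /lupakeapoad/ → lubageaboad.
Rule 3 (intervocalic spirantization): /b/ is a stop between vowels /u/ and /a/, so it spirantizes to the fricative [v]. /b/ is a stop between vowels /a/ and /o/, so it spirantizes to the fricative [v]. /lubageaboad/ → luvageavoad.
Rule 4 (final devoicing): /d/ is a voiced obstruent in word-final position, so it devoices to [t]. /luvageavoad/ → luvageavoat.

luvageavoat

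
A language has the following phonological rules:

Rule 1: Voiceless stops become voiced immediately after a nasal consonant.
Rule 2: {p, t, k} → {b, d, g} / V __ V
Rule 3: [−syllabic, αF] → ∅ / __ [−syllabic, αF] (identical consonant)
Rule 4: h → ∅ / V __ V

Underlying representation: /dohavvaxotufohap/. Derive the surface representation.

Rule 1 (post-nasal voicing): no segment meets the environment; /dohavvaxotufohap/ is unchanged.
Rule 2 (intervocalic voicing): /t/ is a voiceless stop between vowels /o/ and /u/, so it voices to [d]. /dohavvaxotufohap/ → dohavvaxodufohap.
Rule 3 (degemination): /vv/ is a geminate; the first /v/ deletes. /dohavvaxodufohap/ → dohavaxodufohap.
Rule 4 (intervocalic h-deletion): /h/ occurs between vowels /o/ and /a/, so it deletes. /h/ occurs between vowels /o/ and /a/, so it deletes. /dohavaxodufohap/ → doavaxodufoap.

doavaxodufoap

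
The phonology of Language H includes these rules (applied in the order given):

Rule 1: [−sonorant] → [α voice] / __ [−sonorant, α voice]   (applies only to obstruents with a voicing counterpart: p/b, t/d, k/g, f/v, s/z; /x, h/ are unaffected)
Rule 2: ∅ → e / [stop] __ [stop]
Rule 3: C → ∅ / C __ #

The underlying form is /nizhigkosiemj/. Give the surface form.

nishikekosiem

Rule 1 (regressive voicing assimilation): /z/ precedes the voiceless obstruent /h/, so it devoices to [s] by assimilation. /g/ precedes the voiceless obstruent /k/, so it devoices to [k] by assimilation. /nizhigkosiemj/ → nishikkosiemj.
Rule 2 (stop-cluster e-epenthesis): /k/ and /k/ form a stop–stop cluster, so [e] is inserted between them. /nishikkosiemj/ → nishikekosiemj.
Rule 3 (final cluster simplification): /j/ is the second consonant of a word-final cluster /mj/, so it deletes. /nishikekosiemj/ → nishikekosiem.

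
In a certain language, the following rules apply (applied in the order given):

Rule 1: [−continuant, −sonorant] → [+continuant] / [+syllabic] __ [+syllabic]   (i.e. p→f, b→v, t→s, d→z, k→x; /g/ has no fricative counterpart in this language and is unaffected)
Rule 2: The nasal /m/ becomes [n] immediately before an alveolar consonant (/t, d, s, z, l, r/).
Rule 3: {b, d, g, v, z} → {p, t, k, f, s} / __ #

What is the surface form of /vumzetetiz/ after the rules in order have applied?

vunzesesis

Rule 1 (intervocalic spirantization): /t/ is a stop between vowels /e/ and /e/, so it spirantizes to the fricative [s]. /t/ is a stop between vowels /e/ and /i/, so it spirantizes to the fricative [s]. /vumzetetiz/ → vumzesesiz.
Rule 2 (nasal place assimilation): /m/ precedes the alveolar consonant /z/, so it assimilates in place to [n]. /vumzesesiz/ → vunzesesiz.
Rule 3 (final devoicing): /z/ is a voiced obstruent in word-final position, so it devoices to [s]. /vunzesesiz/ → vunzesesis.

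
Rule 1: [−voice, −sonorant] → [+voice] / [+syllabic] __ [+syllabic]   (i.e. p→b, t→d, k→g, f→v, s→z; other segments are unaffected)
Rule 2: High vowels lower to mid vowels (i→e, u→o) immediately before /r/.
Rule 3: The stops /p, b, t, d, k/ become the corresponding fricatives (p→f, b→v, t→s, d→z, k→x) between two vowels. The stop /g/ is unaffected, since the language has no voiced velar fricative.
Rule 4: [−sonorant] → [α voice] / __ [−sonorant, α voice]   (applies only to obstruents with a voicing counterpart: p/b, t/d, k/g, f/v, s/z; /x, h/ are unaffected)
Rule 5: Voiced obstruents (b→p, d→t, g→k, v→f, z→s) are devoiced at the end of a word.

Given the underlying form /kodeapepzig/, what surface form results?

Rule 1 (intervocalic voicing): /p/ is a voiceless obstruent between vowels /a/ and /e/, so it voices to [b]. /kodeapepzig/ → kodeabepzig.
Rule 2 (pre-rhotic lowering): no segment meets the environment; /kodeabepzig/ is unchanged.
Rule 3 (intervocalic spirantization): /d/ is a stop between vowels /o/ and /e/, so it spirantizes to the fricative [z]. /b/ is a stop between vowels /a/ and /e/, so it spirantizes to the fricative [v]. /kodeabepzig/ → kozeavepzig.
Rule 4 (regressive voicing assimilation): /p/ precedes the voiced obstruent /z/, so it voices to [b] by assimilation. /kozeavepzig/ → kozeavebzig.
Rule 5 (final devoicing): /g/ is a voiced obstruent in word-final position, so it devoices to [k]. /kozeavebzig/ → kozeavebzik.

kozeavebzik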